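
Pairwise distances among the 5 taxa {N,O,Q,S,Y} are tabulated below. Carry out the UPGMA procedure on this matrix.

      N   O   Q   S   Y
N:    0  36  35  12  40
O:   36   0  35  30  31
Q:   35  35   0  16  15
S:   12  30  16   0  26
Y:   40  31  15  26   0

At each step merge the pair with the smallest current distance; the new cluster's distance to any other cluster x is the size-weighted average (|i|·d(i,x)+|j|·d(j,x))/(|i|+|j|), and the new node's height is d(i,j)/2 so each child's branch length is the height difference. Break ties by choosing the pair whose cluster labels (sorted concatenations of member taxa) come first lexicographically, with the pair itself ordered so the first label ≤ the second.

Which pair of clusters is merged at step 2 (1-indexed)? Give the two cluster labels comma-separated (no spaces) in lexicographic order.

iteration 1: select N,S (d=12); attach at lengths (6, 6); label the merged cluster NS
  updated: d(NS,O)=33, d(NS,Q)=51/2, d(NS,Y)=33
iteration 2: select Q,Y (d=15); attach at lengths (15/2, 15/2); label the merged cluster QY
  updated: d(NS,QY)=117/4, d(O,QY)=33
iteration 3: select NS,QY (d=117/4); attach at lengths (69/8, 57/8); label the merged cluster NQSY
  updated: d(NQSY,O)=33
iteration 4: select NQSY,O (d=33); attach at lengths (15/8, 33/2); label the merged cluster NOQSY
final tree: (((N:6,S:6):69/8,(Q:15/2,Y:15/2):57/8):15/8,O:33/2)
total length: 489/8

Q,Y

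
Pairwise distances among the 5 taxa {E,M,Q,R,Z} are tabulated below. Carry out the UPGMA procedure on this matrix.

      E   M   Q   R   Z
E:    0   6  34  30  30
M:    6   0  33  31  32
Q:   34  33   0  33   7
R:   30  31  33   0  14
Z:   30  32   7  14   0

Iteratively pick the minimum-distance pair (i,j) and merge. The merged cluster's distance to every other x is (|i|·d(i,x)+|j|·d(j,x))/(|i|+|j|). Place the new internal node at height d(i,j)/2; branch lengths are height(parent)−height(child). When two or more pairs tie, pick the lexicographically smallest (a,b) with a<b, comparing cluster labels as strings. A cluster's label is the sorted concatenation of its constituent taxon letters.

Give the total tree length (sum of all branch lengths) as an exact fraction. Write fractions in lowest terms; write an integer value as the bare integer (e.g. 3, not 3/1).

599/12

iteration 1: select E,M (d=6); attach at lengths (3, 3); label the merged cluster EM
  updated: d(EM,Q)=67/2, d(EM,R)=61/2, d(EM,Z)=31
iteration 2: select Q,Z (d=7); attach at lengths (7/2, 7/2); label the merged cluster QZ
  updated: d(EM,QZ)=129/4, d(QZ,R)=47/2
iteration 3: select QZ,R (d=47/2); attach at lengths (33/4, 47/4); label the merged cluster QRZ
  updated: d(EM,QRZ)=95/3
iteration 4: select EM,QRZ (d=95/3); attach at lengths (77/6, 49/12); label the merged cluster EMQRZ
final tree: ((E:3,M:3):77/6,((Q:7/2,Z:7/2):33/4,R:47/4):49/12)
total length: 599/12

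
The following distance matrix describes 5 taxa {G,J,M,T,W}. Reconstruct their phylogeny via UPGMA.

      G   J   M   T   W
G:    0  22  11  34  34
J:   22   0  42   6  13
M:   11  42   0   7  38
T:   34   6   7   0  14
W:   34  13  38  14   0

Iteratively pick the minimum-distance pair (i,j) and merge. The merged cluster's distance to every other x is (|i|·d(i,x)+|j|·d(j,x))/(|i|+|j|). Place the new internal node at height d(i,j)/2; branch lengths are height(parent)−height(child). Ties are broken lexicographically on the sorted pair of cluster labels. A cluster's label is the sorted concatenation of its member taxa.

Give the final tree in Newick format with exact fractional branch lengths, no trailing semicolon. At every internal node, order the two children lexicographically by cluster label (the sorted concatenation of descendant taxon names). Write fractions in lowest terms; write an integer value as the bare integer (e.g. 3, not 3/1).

((G:11/2,M:11/2):37/4,((J:3,T:3):15/4,W:27/4):8)

step 1: merge (J,T) at d=6; branch lengths J→3, T→3; new cluster JT
  updated: d(G,JT)=28, d(JT,M)=49/2, d(JT,W)=27/2
step 2: merge (G,M) at d=11; branch lengths G→11/2, M→11/2; new cluster GM
  updated: d(GM,JT)=105/4, d(GM,W)=36
step 3: merge (JT,W) at d=27/2; branch lengths JT→15/4, W→27/4; new cluster JTW
  updated: d(GM,JTW)=59/2
step 4: merge (GM,JTW) at d=59/2; branch lengths GM→37/4, JTW→8; new cluster GJMTW
final tree: ((G:11/2,M:11/2):37/4,((J:3,T:3):15/4,W:27/4):8)
total length: 179/4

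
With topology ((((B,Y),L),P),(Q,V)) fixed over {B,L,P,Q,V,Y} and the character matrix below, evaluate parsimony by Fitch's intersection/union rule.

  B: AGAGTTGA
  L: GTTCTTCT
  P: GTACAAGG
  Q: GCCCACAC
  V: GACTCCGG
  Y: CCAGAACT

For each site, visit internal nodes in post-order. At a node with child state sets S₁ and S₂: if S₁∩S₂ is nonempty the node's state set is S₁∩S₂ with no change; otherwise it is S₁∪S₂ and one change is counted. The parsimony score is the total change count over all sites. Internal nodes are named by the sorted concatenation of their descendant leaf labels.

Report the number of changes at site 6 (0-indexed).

BY@0: {A} ∪ {C} = {A,C} (union, +1)
BLY@0: {A,C} ∪ {G} = {A,C,G} (union, +1)
BLPY@0: {A,C,G} ∩ {G} = {G} (intersection, +0)
QV@0: {G} ∩ {G} = {G} (intersection, +0)
BLPQVY@0: {G} ∩ {G} = {G} (intersection, +0)
BY@1: {G} ∪ {C} = {C,G} (union, +1)
BLY@1: {C,G} ∪ {T} = {C,G,T} (union, +1)
BLPY@1: {C,G,T} ∩ {T} = {T} (intersection, +0)
QV@1: {C} ∪ {A} = {A,C} (union, +1)
BLPQVY@1: {T} ∪ {A,C} = {A,C,T} (union, +1)
BY@2: {A} ∩ {A} = {A} (intersection, +0)
BLY@2: {A} ∪ {T} = {A,T} (union, +1)
BLPY@2: {A,T} ∩ {A} = {A} (intersection, +0)
QV@2: {C} ∩ {C} = {C} (intersection, +0)
BLPQVY@2: {A} ∪ {C} = {A,C} (union, +1)
BY@3: {G} ∩ {G} = {G} (intersection, +0)
BLY@3: {G} ∪ {C} = {C,G} (union, +1)
BLPY@3: {C,G} ∩ {C} = {C} (intersection, +0)
QV@3: {C} ∪ {T} = {C,T} (union, +1)
BLPQVY@3: {C} ∩ {C,T} = {C} (intersection, +0)
BY@4: {T} ∪ {A} = {A,T} (union, +1)
BLY@4: {A,T} ∩ {T} = {T} (intersection, +0)
BLPY@4: {T} ∪ {A} = {A,T} (union, +1)
QV@4: {A} ∪ {C} = {A,C} (union, +1)
BLPQVY@4: {A,T} ∩ {A,C} = {A} (intersection, +0)
BY@5: {T} ∪ {A} = {A,T} (union, +1)
BLY@5: {A,T} ∩ {T} = {T} (intersection, +0)
BLPY@5: {T} ∪ {A} = {A,T} (union, +1)
QV@5: {C} ∩ {C} = {C} (intersection, +0)
BLPQVY@5: {A,T} ∪ {C} = {A,C,T} (union, +1)
BY@6: {G} ∪ {C} = {C,G} (union, +1)
BLY@6: {C,G} ∩ {C} = {C} (intersection, +0)
BLPY@6: {C} ∪ {G} = {C,G} (union, +1)
QV@6: {A} ∪ {G} = {A,G} (union, +1)
BLPQVY@6: {C,G} ∩ {A,G} = {G} (intersection, +0)
BY@7: {A} ∪ {T} = {A,T} (union, +1)
BLY@7: {A,T} ∩ {T} = {T} (intersection, +0)
BLPY@7: {T} ∪ {G} = {G,T} (union, +1)
QV@7: {C} ∪ {G} = {C,G} (union, +1)
BLPQVY@7: {G,T} ∩ {C,G} = {G} (intersection, +0)
per-site changes: [2, 4, 2, 2, 3, 3, 3, 3]; total = 22

3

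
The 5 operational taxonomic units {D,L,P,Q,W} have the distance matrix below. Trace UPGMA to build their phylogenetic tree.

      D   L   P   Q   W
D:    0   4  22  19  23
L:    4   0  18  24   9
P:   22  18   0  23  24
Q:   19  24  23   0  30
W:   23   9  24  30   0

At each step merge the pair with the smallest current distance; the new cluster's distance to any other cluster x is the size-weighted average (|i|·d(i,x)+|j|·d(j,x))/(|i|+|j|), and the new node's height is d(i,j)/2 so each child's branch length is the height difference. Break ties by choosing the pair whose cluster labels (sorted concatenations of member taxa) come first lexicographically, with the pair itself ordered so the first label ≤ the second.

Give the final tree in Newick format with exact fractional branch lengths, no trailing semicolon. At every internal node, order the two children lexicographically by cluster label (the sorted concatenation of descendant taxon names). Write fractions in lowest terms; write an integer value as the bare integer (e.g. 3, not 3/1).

((((D:2,L:2):6,W:8):8/3,P:32/3):4/3,Q:12)

1. join D+L (d=4) ⇒ DL; edges |D|=2, |L|=2
  updated: d(DL,P)=20, d(DL,Q)=43/2, d(DL,W)=16
2. join DL+W (d=16) ⇒ DLW; edges |DL|=6, |W|=8
  updated: d(DLW,P)=64/3, d(DLW,Q)=73/3
3. join DLW+P (d=64/3) ⇒ DLPW; edges |DLW|=8/3, |P|=32/3
  updated: d(DLPW,Q)=24
4. join DLPW+Q (d=24) ⇒ DLPQW; edges |DLPW|=4/3, |Q|=12
final tree: ((((D:2,L:2):6,W:8):8/3,P:32/3):4/3,Q:12)
total length: 134/3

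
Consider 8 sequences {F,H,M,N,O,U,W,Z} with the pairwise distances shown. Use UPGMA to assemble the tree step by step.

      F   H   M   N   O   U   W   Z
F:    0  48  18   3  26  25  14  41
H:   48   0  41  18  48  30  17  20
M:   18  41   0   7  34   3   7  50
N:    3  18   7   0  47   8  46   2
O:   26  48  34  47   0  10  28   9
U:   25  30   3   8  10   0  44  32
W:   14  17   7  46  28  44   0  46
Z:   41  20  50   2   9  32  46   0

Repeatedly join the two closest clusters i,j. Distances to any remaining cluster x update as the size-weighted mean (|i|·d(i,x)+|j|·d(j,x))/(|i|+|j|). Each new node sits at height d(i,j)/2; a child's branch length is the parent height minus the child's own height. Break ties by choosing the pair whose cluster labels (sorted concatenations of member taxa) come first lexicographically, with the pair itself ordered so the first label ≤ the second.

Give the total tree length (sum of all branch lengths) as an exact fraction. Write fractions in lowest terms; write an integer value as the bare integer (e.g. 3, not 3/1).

iteration 1: select N,Z (d=2); attach at lengths (1, 1); label the merged cluster NZ
  updated: d(F,NZ)=22, d(H,NZ)=19, d(M,NZ)=57/2, d(NZ,O)=28, d(NZ,U)=20, d(NZ,W)=46
iteration 2: select M,U (d=3); attach at lengths (3/2, 3/2); label the merged cluster MU
  updated: d(F,MU)=43/2, d(H,MU)=71/2, d(MU,NZ)=97/4, d(MU,O)=22, d(MU,W)=51/2
iteration 3: select F,W (d=14); attach at lengths (7, 7); label the merged cluster FW
  updated: d(FW,H)=65/2, d(FW,MU)=47/2, d(FW,NZ)=34, d(FW,O)=27
iteration 4: select H,NZ (d=19); attach at lengths (19/2, 17/2); label the merged cluster HNZ
  updated: d(FW,HNZ)=67/2, d(HNZ,MU)=28, d(HNZ,O)=104/3
iteration 5: select MU,O (d=22); attach at lengths (19/2, 11); label the merged cluster MOU
  updated: d(FW,MOU)=74/3, d(HNZ,MOU)=272/9
iteration 6: select FW,MOU (d=74/3); attach at lengths (16/3, 4/3); label the merged cluster FMOUW
  updated: d(FMOUW,HNZ)=473/15
iteration 7: select FMOUW,HNZ (d=473/15); attach at lengths (103/30, 94/15); label the merged cluster FHMNOUWZ
final tree: (((F:7,W:7):16/3,((M:3/2,U:3/2):19/2,O:11):4/3):103/30,(H:19/2,(N:1,Z:1):17/2):94/15)
total length: 1108/15

1108/15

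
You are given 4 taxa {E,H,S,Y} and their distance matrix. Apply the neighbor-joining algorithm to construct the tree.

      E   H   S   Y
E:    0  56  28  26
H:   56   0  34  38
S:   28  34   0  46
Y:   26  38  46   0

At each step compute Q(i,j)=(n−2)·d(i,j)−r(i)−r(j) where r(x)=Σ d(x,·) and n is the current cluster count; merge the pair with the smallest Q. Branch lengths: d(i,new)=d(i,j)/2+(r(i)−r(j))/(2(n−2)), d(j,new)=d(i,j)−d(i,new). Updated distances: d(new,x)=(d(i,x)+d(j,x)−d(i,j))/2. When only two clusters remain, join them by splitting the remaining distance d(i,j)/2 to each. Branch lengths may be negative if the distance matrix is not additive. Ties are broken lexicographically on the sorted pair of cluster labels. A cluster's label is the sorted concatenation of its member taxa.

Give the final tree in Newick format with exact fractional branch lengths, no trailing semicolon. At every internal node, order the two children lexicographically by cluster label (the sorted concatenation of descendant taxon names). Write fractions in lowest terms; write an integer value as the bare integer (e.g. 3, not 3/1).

(((E:13,Y:13):12,H:22):6,S:6)

step 1: merge (E,Y) at d=26, Q=-168; branch lengths E→13, Y→13; new cluster EY
  updated: d(EY,H)=34, d(EY,S)=24
step 2: merge (EY,H) at d=34, Q=-92; branch lengths EY→12, H→22; new cluster EHY
  updated: d(EHY,S)=12
step 3: merge (EHY,S) at d=12; branch lengths EHY→6, S→6; new cluster EHSY
final tree: (((E:13,Y:13):12,H:22):6,S:6)
total length: 72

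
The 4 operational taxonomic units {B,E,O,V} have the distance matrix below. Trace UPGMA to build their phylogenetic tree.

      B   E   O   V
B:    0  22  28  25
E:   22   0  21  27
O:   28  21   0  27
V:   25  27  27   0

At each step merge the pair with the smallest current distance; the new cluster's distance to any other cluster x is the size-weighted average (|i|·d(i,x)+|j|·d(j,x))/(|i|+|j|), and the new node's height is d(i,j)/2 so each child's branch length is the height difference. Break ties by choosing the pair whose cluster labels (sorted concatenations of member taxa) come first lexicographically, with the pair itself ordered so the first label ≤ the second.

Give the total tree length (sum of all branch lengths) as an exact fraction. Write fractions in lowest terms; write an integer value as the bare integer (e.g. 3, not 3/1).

148/3

1. join E+O (d=21) ⇒ EO; edges |E|=21/2, |O|=21/2
  updated: d(B,EO)=25, d(EO,V)=27
2. join B+EO (d=25) ⇒ BEO; edges |B|=25/2, |EO|=2
  updated: d(BEO,V)=79/3
3. join BEO+V (d=79/3) ⇒ BEOV; edges |BEO|=2/3, |V|=79/6
final tree: ((B:25/2,(E:21/2,O:21/2):2):2/3,V:79/6)
total length: 148/3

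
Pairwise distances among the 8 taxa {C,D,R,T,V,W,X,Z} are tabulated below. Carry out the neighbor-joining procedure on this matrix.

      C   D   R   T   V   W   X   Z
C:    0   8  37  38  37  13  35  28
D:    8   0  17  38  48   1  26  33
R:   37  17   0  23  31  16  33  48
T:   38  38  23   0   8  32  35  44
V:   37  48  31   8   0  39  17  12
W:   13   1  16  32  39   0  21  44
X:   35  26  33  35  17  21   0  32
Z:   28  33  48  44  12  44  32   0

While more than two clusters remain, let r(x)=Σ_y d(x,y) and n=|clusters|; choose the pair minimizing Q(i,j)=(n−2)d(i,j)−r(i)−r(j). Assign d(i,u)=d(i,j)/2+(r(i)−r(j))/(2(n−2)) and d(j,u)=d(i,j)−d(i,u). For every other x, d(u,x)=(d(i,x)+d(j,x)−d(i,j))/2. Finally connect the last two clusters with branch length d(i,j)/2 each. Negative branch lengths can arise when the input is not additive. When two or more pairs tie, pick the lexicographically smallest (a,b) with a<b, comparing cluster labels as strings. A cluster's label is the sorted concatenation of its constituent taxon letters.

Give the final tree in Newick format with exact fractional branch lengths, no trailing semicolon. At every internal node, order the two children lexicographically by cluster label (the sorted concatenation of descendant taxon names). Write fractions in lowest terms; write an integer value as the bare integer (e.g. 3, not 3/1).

(((C:623/64,D:-111/64):185/64,(R:53/4,(((T:37/6,V:11/6):42/5,Z:78/5):37/8,X:83/8):15/2):349/64):7/128,W:7/128)

step 1: merge (T,V) at d=8, Q=-362; branch lengths T→37/6, V→11/6; new cluster TV
  updated: d(C,TV)=67/2, d(D,TV)=39, d(R,TV)=23, d(TV,W)=63/2, d(TV,X)=22, d(TV,Z)=24
step 2: merge (TV,Z) at d=24, Q=-262; branch lengths TV→42/5, Z→78/5; new cluster TVZ
  updated: d(C,TVZ)=75/4, d(D,TVZ)=24, d(R,TVZ)=47/2, d(TVZ,W)=103/4, d(TVZ,X)=15
step 3: merge (TVZ,X) at d=15, Q=-177; branch lengths TVZ→37/8, X→83/8; new cluster TVXZ
  updated: d(C,TVXZ)=155/8, d(D,TVXZ)=35/2, d(R,TVXZ)=83/4, d(TVXZ,W)=127/8
step 4: merge (R,TVXZ) at d=83/4, Q=-102; branch lengths R→53/4, TVXZ→15/2; new cluster RTVXZ
  updated: d(C,RTVXZ)=285/16, d(D,RTVXZ)=55/8, d(RTVXZ,W)=89/16
step 5: merge (C,D) at d=8, Q=-619/16; branch lengths C→623/64, D→-111/64; new cluster CD
  updated: d(CD,RTVXZ)=267/32, d(CD,W)=3
step 6: merge (CD,RTVXZ) at d=267/32, Q=-541/32; branch lengths CD→185/64, RTVXZ→349/64; new cluster CDRTVXZ
  updated: d(CDRTVXZ,W)=7/64
step 7: merge (CDRTVXZ,W) at d=7/64; branch lengths CDRTVXZ→7/128, W→7/128; new cluster CDRTVWXZ
final tree: (((C:623/64,D:-111/64):185/64,(R:53/4,(((T:37/6,V:11/6):42/5,Z:78/5):37/8,X:83/8):15/2):349/64):7/128,W:7/128)
total length: 5389/64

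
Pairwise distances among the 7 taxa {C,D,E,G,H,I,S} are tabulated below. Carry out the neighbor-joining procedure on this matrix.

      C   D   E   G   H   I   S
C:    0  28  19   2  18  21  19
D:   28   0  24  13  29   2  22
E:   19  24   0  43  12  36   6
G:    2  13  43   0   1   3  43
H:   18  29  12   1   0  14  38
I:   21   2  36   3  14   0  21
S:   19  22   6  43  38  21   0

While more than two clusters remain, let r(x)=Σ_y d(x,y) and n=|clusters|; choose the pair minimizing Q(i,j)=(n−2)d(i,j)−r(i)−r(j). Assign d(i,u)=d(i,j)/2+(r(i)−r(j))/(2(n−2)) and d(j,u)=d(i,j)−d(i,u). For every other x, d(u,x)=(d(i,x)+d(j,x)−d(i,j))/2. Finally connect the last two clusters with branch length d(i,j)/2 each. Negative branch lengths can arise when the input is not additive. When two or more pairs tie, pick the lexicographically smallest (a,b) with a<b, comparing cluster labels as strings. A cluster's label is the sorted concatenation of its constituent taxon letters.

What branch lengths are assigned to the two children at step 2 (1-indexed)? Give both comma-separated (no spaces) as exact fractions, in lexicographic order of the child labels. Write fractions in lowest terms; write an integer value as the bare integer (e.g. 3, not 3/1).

iteration 1: select E,S (d=6, Q=-259); attach at lengths (21/10, 39/10); label the merged cluster ES
  updated: d(C,ES)=16, d(D,ES)=20, d(ES,G)=40, d(ES,H)=22, d(ES,I)=51/2
iteration 2: select D,I (d=2, Q=-299/2); attach at lengths (69/16, -37/16); label the merged cluster DI
  updated: d(C,DI)=47/2, d(DI,ES)=87/4, d(DI,G)=7, d(DI,H)=41/2
iteration 3: select C,ES (d=16, Q=-445/4); attach at lengths (31/24, 353/24); label the merged cluster CES
  updated: d(CES,DI)=117/8, d(CES,G)=13, d(CES,H)=12
iteration 4: select CES,DI (d=117/8, Q=-105/2); attach at lengths (107/16, 127/16); label the merged cluster CDEIS
  updated: d(CDEIS,G)=43/16, d(CDEIS,H)=143/16
iteration 5: select CDEIS,G (d=43/16, Q=-101/8); attach at lengths (85/16, -21/8); label the merged cluster CDEGIS
  updated: d(CDEGIS,H)=29/8
iteration 6: select CDEGIS,H (d=29/8); attach at lengths (29/16, 29/16); label the merged cluster CDEGHIS
final tree: ((((C:31/24,(E:21/10,S:39/10):353/24):107/16,(D:69/16,I:-37/16):127/16):85/16,G:-21/8):29/16,H:29/16)
total length: 719/16

69/16,-37/16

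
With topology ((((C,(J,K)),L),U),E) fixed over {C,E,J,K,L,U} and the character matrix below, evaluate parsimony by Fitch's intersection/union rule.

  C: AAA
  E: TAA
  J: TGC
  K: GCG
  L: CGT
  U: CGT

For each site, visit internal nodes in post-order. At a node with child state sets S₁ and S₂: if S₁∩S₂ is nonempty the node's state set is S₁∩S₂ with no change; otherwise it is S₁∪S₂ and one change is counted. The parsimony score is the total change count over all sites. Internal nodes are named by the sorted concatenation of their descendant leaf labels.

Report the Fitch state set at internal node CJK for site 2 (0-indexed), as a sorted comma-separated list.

JK@0: {T} ∪ {G} = {G,T} (union, +1)
CJK@0: {A} ∪ {G,T} = {A,G,T} (union, +1)
CJKL@0: {A,G,T} ∪ {C} = {A,C,G,T} (union, +1)
CJKLU@0: {A,C,G,T} ∩ {C} = {C} (intersection, +0)
CEJKLU@0: {C} ∪ {T} = {C,T} (union, +1)
JK@1: {G} ∪ {C} = {C,G} (union, +1)
CJK@1: {A} ∪ {C,G} = {A,C,G} (union, +1)
CJKL@1: {A,C,G} ∩ {G} = {G} (intersection, +0)
CJKLU@1: {G} ∩ {G} = {G} (intersection, +0)
CEJKLU@1: {G} ∪ {A} = {A,G} (union, +1)
JK@2: {C} ∪ {G} = {C,G} (union, +1)
CJK@2: {A} ∪ {C,G} = {A,C,G} (union, +1)
CJKL@2: {A,C,G} ∪ {T} = {A,C,G,T} (union, +1)
CJKLU@2: {A,C,G,T} ∩ {T} = {T} (intersection, +0)
CEJKLU@2: {T} ∪ {A} = {A,T} (union, +1)
per-site changes: [4, 3, 4]; total = 11

A,C,G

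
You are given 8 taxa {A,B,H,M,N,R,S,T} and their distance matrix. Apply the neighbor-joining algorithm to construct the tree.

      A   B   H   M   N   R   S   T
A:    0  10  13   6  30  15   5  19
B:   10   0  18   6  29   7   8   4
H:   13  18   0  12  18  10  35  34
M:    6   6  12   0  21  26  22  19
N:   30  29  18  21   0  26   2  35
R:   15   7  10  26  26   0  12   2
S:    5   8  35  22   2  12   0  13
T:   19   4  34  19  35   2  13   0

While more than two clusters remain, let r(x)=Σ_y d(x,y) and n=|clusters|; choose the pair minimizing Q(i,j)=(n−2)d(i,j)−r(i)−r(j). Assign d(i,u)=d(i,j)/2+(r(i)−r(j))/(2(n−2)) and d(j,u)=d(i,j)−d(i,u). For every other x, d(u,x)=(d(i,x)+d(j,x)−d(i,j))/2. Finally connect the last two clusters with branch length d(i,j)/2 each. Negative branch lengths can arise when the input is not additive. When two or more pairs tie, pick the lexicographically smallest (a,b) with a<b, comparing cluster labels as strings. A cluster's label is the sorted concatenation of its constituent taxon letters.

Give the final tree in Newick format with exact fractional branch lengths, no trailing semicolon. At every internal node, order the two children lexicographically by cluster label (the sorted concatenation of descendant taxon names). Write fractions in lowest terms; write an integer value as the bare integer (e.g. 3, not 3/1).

(((A:71/32,((B:-17/16,(R:-13/10,T:33/10):89/16):103/24,(N:19/3,S:-13/3):287/24):105/32):41/32,H:291/32):93/64,M:93/64)

1. join N+S (d=2, Q=-246) ⇒ NS; edges |N|=19/3, |S|=-13/3
  updated: d(A,NS)=33/2, d(B,NS)=35/2, d(H,NS)=51/2, d(M,NS)=41/2, d(NS,R)=18, d(NS,T)=23
2. join R+T (d=2, Q=-169) ⇒ RT; edges |R|=-13/10, |T|=33/10
  updated: d(A,RT)=16, d(B,RT)=9/2, d(H,RT)=21, d(M,RT)=43/2, d(NS,RT)=39/2
3. join B+RT (d=9/2, Q=-241/2) ⇒ BRT; edges |B|=-17/16, |RT|=89/16
  updated: d(A,BRT)=43/4, d(BRT,H)=69/4, d(BRT,M)=23/2, d(BRT,NS)=65/4
4. join BRT+NS (d=65/4, Q=-343/4) ⇒ BNRST; edges |BRT|=103/24, |NS|=287/24
  updated: d(A,BNRST)=11/2, d(BNRST,H)=53/4, d(BNRST,M)=63/8
5. join A+BNRST (d=11/2, Q=-321/8) ⇒ ABNRST; edges |A|=71/32, |BNRST|=105/32
  updated: d(ABNRST,H)=83/8, d(ABNRST,M)=67/16
6. join ABNRST+H (d=83/8, Q=-425/16) ⇒ ABHNRST; edges |ABNRST|=41/32, |H|=291/32
  updated: d(ABHNRST,M)=93/32
7. join ABHNRST+M (d=93/32) ⇒ ABHMNRST; edges |ABHNRST|=93/64, |M|=93/64
final tree: (((A:71/32,((B:-17/16,(R:-13/10,T:33/10):89/16):103/24,(N:19/3,S:-13/3):287/24):105/32):41/32,H:291/32):93/64,M:93/64)
total length: 1393/32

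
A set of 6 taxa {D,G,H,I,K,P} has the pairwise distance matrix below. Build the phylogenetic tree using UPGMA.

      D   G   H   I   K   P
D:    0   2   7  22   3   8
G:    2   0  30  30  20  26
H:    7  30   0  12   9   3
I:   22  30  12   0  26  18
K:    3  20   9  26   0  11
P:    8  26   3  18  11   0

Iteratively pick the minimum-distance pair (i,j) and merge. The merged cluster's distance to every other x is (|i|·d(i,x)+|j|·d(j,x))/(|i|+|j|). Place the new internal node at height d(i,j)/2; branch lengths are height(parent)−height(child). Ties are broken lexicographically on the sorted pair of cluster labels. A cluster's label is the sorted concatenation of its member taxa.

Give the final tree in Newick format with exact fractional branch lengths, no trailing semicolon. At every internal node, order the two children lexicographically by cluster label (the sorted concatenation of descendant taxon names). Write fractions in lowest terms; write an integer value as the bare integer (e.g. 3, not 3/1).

iteration 1: select D,G (d=2); attach at lengths (1, 1); label the merged cluster DG
  updated: d(DG,H)=37/2, d(DG,I)=26, d(DG,K)=23/2, d(DG,P)=17
iteration 2: select H,P (d=3); attach at lengths (3/2, 3/2); label the merged cluster HP
  updated: d(DG,HP)=71/4, d(HP,I)=15, d(HP,K)=10
iteration 3: select HP,K (d=10); attach at lengths (7/2, 5); label the merged cluster HKP
  updated: d(DG,HKP)=47/3, d(HKP,I)=56/3
iteration 4: select DG,HKP (d=47/3); attach at lengths (41/6, 17/6); label the merged cluster DGHKP
  updated: d(DGHKP,I)=108/5
iteration 5: select DGHKP,I (d=108/5); attach at lengths (89/30, 54/5); label the merged cluster DGHIKP
final tree: (((D:1,G:1):41/6,((H:3/2,P:3/2):7/2,K:5):17/6):89/30,I:54/5)
total length: 554/15

(((D:1,G:1):41/6,((H:3/2,P:3/2):7/2,K:5):17/6):89/30,I:54/5)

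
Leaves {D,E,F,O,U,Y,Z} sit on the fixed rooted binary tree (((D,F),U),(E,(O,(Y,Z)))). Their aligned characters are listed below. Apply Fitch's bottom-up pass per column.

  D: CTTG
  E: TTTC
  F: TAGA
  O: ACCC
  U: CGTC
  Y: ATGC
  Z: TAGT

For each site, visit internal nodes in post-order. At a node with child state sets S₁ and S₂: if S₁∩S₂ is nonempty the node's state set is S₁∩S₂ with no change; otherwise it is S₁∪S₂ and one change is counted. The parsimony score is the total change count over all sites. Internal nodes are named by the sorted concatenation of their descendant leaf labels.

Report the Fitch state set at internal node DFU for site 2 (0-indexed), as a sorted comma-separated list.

T

[col 0] DF: children D:{C}, F:{T} ∪→ {C,T}; cost 1
[col 0] DFU: children DF:{C,T}, U:{C} ∩→ {C}; cost 0
[col 0] YZ: children Y:{A}, Z:{T} ∪→ {A,T}; cost 1
[col 0] OYZ: children O:{A}, YZ:{A,T} ∩→ {A}; cost 0
[col 0] EOYZ: children E:{T}, OYZ:{A} ∪→ {A,T}; cost 1
[col 0] DEFOUYZ: children DFU:{C}, EOYZ:{A,T} ∪→ {A,C,T}; cost 1
[col 1] DF: children D:{T}, F:{A} ∪→ {A,T}; cost 1
[col 1] DFU: children DF:{A,T}, U:{G} ∪→ {A,G,T}; cost 1
[col 1] YZ: children Y:{T}, Z:{A} ∪→ {A,T}; cost 1
[col 1] OYZ: children O:{C}, YZ:{A,T} ∪→ {A,C,T}; cost 1
[col 1] EOYZ: children E:{T}, OYZ:{A,C,T} ∩→ {T}; cost 0
[col 1] DEFOUYZ: children DFU:{A,G,T}, EOYZ:{T} ∩→ {T}; cost 0
[col 2] DF: children D:{T}, F:{G} ∪→ {G,T}; cost 1
[col 2] DFU: children DF:{G,T}, U:{T} ∩→ {T}; cost 0
[col 2] YZ: children Y:{G}, Z:{G} ∩→ {G}; cost 0
[col 2] OYZ: children O:{C}, YZ:{G} ∪→ {C,G}; cost 1
[col 2] EOYZ: children E:{T}, OYZ:{C,G} ∪→ {C,G,T}; cost 1
[col 2] DEFOUYZ: children DFU:{T}, EOYZ:{C,G,T} ∩→ {T}; cost 0
[col 3] DF: children D:{G}, F:{A} ∪→ {A,G}; cost 1
[col 3] DFU: children DF:{A,G}, U:{C} ∪→ {A,C,G}; cost 1
[col 3] YZ: children Y:{C}, Z:{T} ∪→ {C,T}; cost 1
[col 3] OYZ: children O:{C}, YZ:{C,T} ∩→ {C}; cost 0
[col 3] EOYZ: children E:{C}, OYZ:{C} ∩→ {C}; cost 0
[col 3] DEFOUYZ: children DFU:{A,C,G}, EOYZ:{C} ∩→ {C}; cost 0
per-site changes: [4, 4, 3, 3]; total = 14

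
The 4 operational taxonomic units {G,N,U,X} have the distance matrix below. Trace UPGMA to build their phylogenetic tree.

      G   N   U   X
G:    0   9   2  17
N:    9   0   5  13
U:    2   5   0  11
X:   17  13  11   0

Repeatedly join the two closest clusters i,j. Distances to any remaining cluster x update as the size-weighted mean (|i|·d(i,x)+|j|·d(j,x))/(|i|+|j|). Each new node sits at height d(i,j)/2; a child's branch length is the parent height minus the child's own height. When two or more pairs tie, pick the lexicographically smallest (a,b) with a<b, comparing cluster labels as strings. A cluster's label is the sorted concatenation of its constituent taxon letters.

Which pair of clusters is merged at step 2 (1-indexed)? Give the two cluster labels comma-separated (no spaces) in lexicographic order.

iteration 1: select G,U (d=2); attach at lengths (1, 1); label the merged cluster GU
  updated: d(GU,N)=7, d(GU,X)=14
iteration 2: select GU,N (d=7); attach at lengths (5/2, 7/2); label the merged cluster GNU
  updated: d(GNU,X)=41/3
iteration 3: select GNU,X (d=41/3); attach at lengths (10/3, 41/6); label the merged cluster GNUX
final tree: (((G:1,U:1):5/2,N:7/2):10/3,X:41/6)
total length: 109/6

GU,N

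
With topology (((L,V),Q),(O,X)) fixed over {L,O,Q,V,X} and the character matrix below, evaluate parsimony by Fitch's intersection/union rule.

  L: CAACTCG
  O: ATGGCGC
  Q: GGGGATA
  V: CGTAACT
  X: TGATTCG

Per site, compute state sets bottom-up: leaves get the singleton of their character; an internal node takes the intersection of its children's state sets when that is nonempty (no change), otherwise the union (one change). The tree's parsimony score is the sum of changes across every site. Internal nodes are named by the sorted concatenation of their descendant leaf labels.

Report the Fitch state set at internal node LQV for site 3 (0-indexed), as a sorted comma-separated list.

A,C,G

LV@0: {C} ∩ {C} = {C} (intersection, +0)
LQV@0: {C} ∪ {G} = {C,G} (union, +1)
OX@0: {A} ∪ {T} = {A,T} (union, +1)
LOQVX@0: {C,G} ∪ {A,T} = {A,C,G,T} (union, +1)
LV@1: {A} ∪ {G} = {A,G} (union, +1)
LQV@1: {A,G} ∩ {G} = {G} (intersection, +0)
OX@1: {T} ∪ {G} = {G,T} (union, +1)
LOQVX@1: {G} ∩ {G,T} = {G} (intersection, +0)
LV@2: {A} ∪ {T} = {A,T} (union, +1)
LQV@2: {A,T} ∪ {G} = {A,G,T} (union, +1)
OX@2: {G} ∪ {A} = {A,G} (union, +1)
LOQVX@2: {A,G,T} ∩ {A,G} = {A,G} (intersection, +0)
LV@3: {C} ∪ {A} = {A,C} (union, +1)
LQV@3: {A,C} ∪ {G} = {A,C,G} (union, +1)
OX@3: {G} ∪ {T} = {G,T} (union, +1)
LOQVX@3: {A,C,G} ∩ {G,T} = {G} (intersection, +0)
LV@4: {T} ∪ {A} = {A,T} (union, +1)
LQV@4: {A,T} ∩ {A} = {A} (intersection, +0)
OX@4: {C} ∪ {T} = {C,T} (union, +1)
LOQVX@4: {A} ∪ {C,T} = {A,C,T} (union, +1)
LV@5: {C} ∩ {C} = {C} (intersection, +0)
LQV@5: {C} ∪ {T} = {C,T} (union, +1)
OX@5: {G} ∪ {C} = {C,G} (union, +1)
LOQVX@5: {C,T} ∩ {C,G} = {C} (intersection, +0)
LV@6: {G} ∪ {T} = {G,T} (union, +1)
LQV@6: {G,T} ∪ {A} = {A,G,T} (union, +1)
OX@6: {C} ∪ {G} = {C,G} (union, +1)
LOQVX@6: {A,G,T} ∩ {C,G} = {G} (intersection, +0)
per-site changes: [3, 2, 3, 3, 3, 2, 3]; total = 19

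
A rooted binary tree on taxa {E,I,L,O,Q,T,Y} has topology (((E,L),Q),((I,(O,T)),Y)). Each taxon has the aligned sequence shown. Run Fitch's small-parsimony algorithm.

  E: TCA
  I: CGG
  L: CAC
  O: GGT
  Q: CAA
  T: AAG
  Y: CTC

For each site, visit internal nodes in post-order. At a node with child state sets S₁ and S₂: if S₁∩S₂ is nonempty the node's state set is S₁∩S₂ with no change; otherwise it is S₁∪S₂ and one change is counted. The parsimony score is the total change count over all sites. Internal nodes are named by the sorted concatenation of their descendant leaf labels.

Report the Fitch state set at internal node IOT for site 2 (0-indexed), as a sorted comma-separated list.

EL@0: {T} ∪ {C} = {C,T} (union, +1)
ELQ@0: {C,T} ∩ {C} = {C} (intersection, +0)
OT@0: {G} ∪ {A} = {A,G} (union, +1)
IOT@0: {C} ∪ {A,G} = {A,C,G} (union, +1)
IOTY@0: {A,C,G} ∩ {C} = {C} (intersection, +0)
EILOQTY@0: {C} ∩ {C} = {C} (intersection, +0)
EL@1: {C} ∪ {A} = {A,C} (union, +1)
ELQ@1: {A,C} ∩ {A} = {A} (intersection, +0)
OT@1: {G} ∪ {A} = {A,G} (union, +1)
IOT@1: {G} ∩ {A,G} = {G} (intersection, +0)
IOTY@1: {G} ∪ {T} = {G,T} (union, +1)
EILOQTY@1: {A} ∪ {G,T} = {A,G,T} (union, +1)
EL@2: {A} ∪ {C} = {A,C} (union, +1)
ELQ@2: {A,C} ∩ {A} = {A} (intersection, +0)
OT@2: {T} ∪ {G} = {G,T} (union, +1)
IOT@2: {G} ∩ {G,T} = {G} (intersection, +0)
IOTY@2: {G} ∪ {C} = {C,G} (union, +1)
EILOQTY@2: {A} ∪ {C,G} = {A,C,G} (union, +1)
per-site changes: [3, 4, 4]; total = 11

G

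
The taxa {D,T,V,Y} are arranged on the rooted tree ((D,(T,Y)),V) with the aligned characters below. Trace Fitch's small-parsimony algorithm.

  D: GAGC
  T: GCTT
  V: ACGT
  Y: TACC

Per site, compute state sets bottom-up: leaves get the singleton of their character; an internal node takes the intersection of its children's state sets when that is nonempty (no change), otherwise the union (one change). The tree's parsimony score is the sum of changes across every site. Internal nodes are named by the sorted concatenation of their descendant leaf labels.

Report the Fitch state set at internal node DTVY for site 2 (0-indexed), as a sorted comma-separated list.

G

[col 0] TY: children T:{G}, Y:{T} ∪→ {G,T}; cost 1
[col 0] DTY: children D:{G}, TY:{G,T} ∩→ {G}; cost 0
[col 0] DTVY: children DTY:{G}, V:{A} ∪→ {A,G}; cost 1
[col 1] TY: children T:{C}, Y:{A} ∪→ {A,C}; cost 1
[col 1] DTY: children D:{A}, TY:{A,C} ∩→ {A}; cost 0
[col 1] DTVY: children DTY:{A}, V:{C} ∪→ {A,C}; cost 1
[col 2] TY: children T:{T}, Y:{C} ∪→ {C,T}; cost 1
[col 2] DTY: children D:{G}, TY:{C,T} ∪→ {C,G,T}; cost 1
[col 2] DTVY: children DTY:{C,G,T}, V:{G} ∩→ {G}; cost 0
[col 3] TY: children T:{T}, Y:{C} ∪→ {C,T}; cost 1
[col 3] DTY: children D:{C}, TY:{C,T} ∩→ {C}; cost 0
[col 3] DTVY: children DTY:{C}, V:{T} ∪→ {C,T}; cost 1
per-site changes: [2, 2, 2, 2]; total = 8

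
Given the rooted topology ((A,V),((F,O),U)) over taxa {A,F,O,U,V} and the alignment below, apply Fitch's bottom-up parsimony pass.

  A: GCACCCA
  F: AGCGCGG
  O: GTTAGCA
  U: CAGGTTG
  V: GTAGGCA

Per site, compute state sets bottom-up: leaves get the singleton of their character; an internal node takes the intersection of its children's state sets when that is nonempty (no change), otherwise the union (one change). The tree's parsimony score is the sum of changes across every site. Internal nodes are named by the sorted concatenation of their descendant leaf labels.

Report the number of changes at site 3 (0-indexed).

2

[col 0] AV: children A:{G}, V:{G} ∩→ {G}; cost 0
[col 0] FO: children F:{A}, O:{G} ∪→ {A,G}; cost 1
[col 0] FOU: children FO:{A,G}, U:{C} ∪→ {A,C,G}; cost 1
[col 0] AFOUV: children AV:{G}, FOU:{A,C,G} ∩→ {G}; cost 0
[col 1] AV: children A:{C}, V:{T} ∪→ {C,T}; cost 1
[col 1] FO: children F:{G}, O:{T} ∪→ {G,T}; cost 1
[col 1] FOU: children FO:{G,T}, U:{A} ∪→ {A,G,T}; cost 1
[col 1] AFOUV: children AV:{C,T}, FOU:{A,G,T} ∩→ {T}; cost 0
[col 2] AV: children A:{A}, V:{A} ∩→ {A}; cost 0
[col 2] FO: children F:{C}, O:{T} ∪→ {C,T}; cost 1
[col 2] FOU: children FO:{C,T}, U:{G} ∪→ {C,G,T}; cost 1
[col 2] AFOUV: children AV:{A}, FOU:{C,G,T} ∪→ {A,C,G,T}; cost 1
[col 3] AV: children A:{C}, V:{G} ∪→ {C,G}; cost 1
[col 3] FO: children F:{G}, O:{A} ∪→ {A,G}; cost 1
[col 3] FOU: children FO:{A,G}, U:{G} ∩→ {G}; cost 0
[col 3] AFOUV: children AV:{C,G}, FOU:{G} ∩→ {G}; cost 0
[col 4] AV: children A:{C}, V:{G} ∪→ {C,G}; cost 1
[col 4] FO: children F:{C}, O:{G} ∪→ {C,G}; cost 1
[col 4] FOU: children FO:{C,G}, U:{T} ∪→ {C,G,T}; cost 1
[col 4] AFOUV: children AV:{C,G}, FOU:{C,G,T} ∩→ {C,G}; cost 0
[col 5] AV: children A:{C}, V:{C} ∩→ {C}; cost 0
[col 5] FO: children F:{G}, O:{C} ∪→ {C,G}; cost 1
[col 5] FOU: children FO:{C,G}, U:{T} ∪→ {C,G,T}; cost 1
[col 5] AFOUV: children AV:{C}, FOU:{C,G,T} ∩→ {C}; cost 0
[col 6] AV: children A:{A}, V:{A} ∩→ {A}; cost 0
[col 6] FO: children F:{G}, O:{A} ∪→ {A,G}; cost 1
[col 6] FOU: children FO:{A,G}, U:{G} ∩→ {G}; cost 0
[col 6] AFOUV: children AV:{A}, FOU:{G} ∪→ {A,G}; cost 1
per-site changes: [2, 3, 3, 2, 3, 2, 2]; total = 17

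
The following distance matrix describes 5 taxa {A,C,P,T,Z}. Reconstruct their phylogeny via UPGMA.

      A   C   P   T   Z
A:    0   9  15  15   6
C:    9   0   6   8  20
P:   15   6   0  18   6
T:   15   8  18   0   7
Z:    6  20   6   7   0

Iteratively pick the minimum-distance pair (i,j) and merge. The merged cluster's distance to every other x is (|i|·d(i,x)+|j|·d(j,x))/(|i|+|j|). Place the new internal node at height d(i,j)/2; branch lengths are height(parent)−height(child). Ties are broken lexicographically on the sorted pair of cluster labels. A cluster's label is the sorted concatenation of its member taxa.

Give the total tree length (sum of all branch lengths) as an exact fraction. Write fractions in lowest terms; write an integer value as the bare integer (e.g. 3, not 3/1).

step 1: merge (A,Z) at d=6; branch lengths A→3, Z→3; new cluster AZ
  updated: d(AZ,C)=29/2, d(AZ,P)=21/2, d(AZ,T)=11
step 2: merge (C,P) at d=6; branch lengths C→3, P→3; new cluster CP
  updated: d(AZ,CP)=25/2, d(CP,T)=13
step 3: merge (AZ,T) at d=11; branch lengths AZ→5/2, T→11/2; new cluster ATZ
  updated: d(ATZ,CP)=38/3
step 4: merge (ATZ,CP) at d=38/3; branch lengths ATZ→5/6, CP→10/3; new cluster ACPTZ
final tree: (((A:3,Z:3):5/2,T:11/2):5/6,(C:3,P:3):10/3)
total length: 145/6

145/6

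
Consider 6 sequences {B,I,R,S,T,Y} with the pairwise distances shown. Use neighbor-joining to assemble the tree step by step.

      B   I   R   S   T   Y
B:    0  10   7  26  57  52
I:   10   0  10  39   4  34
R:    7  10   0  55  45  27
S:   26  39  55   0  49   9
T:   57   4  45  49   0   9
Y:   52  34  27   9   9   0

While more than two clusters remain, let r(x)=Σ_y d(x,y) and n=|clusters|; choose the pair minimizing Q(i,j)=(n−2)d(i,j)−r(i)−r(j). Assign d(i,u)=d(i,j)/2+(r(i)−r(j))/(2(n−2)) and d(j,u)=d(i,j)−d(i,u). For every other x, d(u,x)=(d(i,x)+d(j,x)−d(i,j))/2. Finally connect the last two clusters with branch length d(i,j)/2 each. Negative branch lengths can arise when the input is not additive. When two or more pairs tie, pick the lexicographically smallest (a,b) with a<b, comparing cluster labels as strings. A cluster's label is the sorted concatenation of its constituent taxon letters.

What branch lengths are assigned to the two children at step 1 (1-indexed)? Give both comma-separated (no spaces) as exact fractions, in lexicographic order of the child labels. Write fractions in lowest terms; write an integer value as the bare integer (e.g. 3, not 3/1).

iteration 1: select S,Y (d=9, Q=-273); attach at lengths (83/8, -11/8); label the merged cluster SY
  updated: d(B,SY)=69/2, d(I,SY)=32, d(R,SY)=73/2, d(SY,T)=49/2
iteration 2: select B,R (d=7, Q=-186); attach at lengths (31/6, 11/6); label the merged cluster BR
  updated: d(BR,I)=13/2, d(BR,SY)=32, d(BR,T)=95/2
iteration 3: select BR,I (d=13/2, Q=-231/2); attach at lengths (113/8, -61/8); label the merged cluster BIR
  updated: d(BIR,SY)=115/4, d(BIR,T)=45/2
iteration 4: select BIR,SY (d=115/4, Q=-303/4); attach at lengths (107/8, 123/8); label the merged cluster BIRSY
  updated: d(BIRSY,T)=73/8
iteration 5: select BIRSY,T (d=73/8); attach at lengths (73/16, 73/16); label the merged cluster BIRSTY
final tree: ((((B:31/6,R:11/6):113/8,I:-61/8):107/8,(S:83/8,Y:-11/8):123/8):73/16,T:73/16)
total length: 483/8

83/8,-11/8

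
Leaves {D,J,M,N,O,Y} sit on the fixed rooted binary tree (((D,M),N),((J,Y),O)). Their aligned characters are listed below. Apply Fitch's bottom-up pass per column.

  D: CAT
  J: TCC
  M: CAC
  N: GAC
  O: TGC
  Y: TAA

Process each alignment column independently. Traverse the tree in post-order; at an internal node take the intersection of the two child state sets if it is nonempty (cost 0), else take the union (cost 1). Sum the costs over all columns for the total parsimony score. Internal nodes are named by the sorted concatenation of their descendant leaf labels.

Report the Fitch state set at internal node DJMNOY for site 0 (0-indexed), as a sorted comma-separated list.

[col 0] DM: children D:{C}, M:{C} ∩→ {C}; cost 0
[col 0] DMN: children DM:{C}, N:{G} ∪→ {C,G}; cost 1
[col 0] JY: children J:{T}, Y:{T} ∩→ {T}; cost 0
[col 0] JOY: children JY:{T}, O:{T} ∩→ {T}; cost 0
[col 0] DJMNOY: children DMN:{C,G}, JOY:{T} ∪→ {C,G,T}; cost 1
[col 1] DM: children D:{A}, M:{A} ∩→ {A}; cost 0
[col 1] DMN: children DM:{A}, N:{A} ∩→ {A}; cost 0
[col 1] JY: children J:{C}, Y:{A} ∪→ {A,C}; cost 1
[col 1] JOY: children JY:{A,C}, O:{G} ∪→ {A,C,G}; cost 1
[col 1] DJMNOY: children DMN:{A}, JOY:{A,C,G} ∩→ {A}; cost 0
[col 2] DM: children D:{T}, M:{C} ∪→ {C,T}; cost 1
[col 2] DMN: children DM:{C,T}, N:{C} ∩→ {C}; cost 0
[col 2] JY: children J:{C}, Y:{A} ∪→ {A,C}; cost 1
[col 2] JOY: children JY:{A,C}, O:{C} ∩→ {C}; cost 0
[col 2] DJMNOY: children DMN:{C}, JOY:{C} ∩→ {C}; cost 0
per-site changes: [2, 2, 2]; total = 6

C,G,T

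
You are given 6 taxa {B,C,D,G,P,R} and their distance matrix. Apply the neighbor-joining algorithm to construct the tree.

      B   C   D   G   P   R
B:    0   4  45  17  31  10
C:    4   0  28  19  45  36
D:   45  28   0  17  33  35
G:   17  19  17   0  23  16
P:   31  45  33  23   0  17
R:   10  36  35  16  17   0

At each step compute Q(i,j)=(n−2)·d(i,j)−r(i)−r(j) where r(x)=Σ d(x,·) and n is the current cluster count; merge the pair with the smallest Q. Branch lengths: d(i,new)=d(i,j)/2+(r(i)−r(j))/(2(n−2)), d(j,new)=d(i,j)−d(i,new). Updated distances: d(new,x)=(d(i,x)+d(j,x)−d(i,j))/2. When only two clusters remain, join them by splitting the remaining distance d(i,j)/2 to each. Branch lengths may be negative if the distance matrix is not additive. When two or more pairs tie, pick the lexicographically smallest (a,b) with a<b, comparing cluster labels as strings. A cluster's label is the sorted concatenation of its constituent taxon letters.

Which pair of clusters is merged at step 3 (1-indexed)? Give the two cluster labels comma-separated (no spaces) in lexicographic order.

iteration 1: select B,C (d=4, Q=-223); attach at lengths (-9/8, 41/8); label the merged cluster BC
  updated: d(BC,D)=69/2, d(BC,G)=16, d(BC,P)=36, d(BC,R)=21
iteration 2: select P,R (d=17, Q=-147); attach at lengths (71/6, 31/6); label the merged cluster PR
  updated: d(BC,PR)=20, d(D,PR)=51/2, d(G,PR)=11
iteration 3: select BC,PR (d=20, Q=-87); attach at lengths (27/2, 13/2); label the merged cluster BCPR
  updated: d(BCPR,D)=20, d(BCPR,G)=7/2
iteration 4: select BCPR,D (d=20, Q=-81/2); attach at lengths (13/4, 67/4); label the merged cluster BCDPR
  updated: d(BCDPR,G)=1/4
iteration 5: select BCDPR,G (d=1/4); attach at lengths (1/8, 1/8); label the merged cluster BCDGPR
final tree: ((((B:-9/8,C:41/8):27/2,(P:71/6,R:31/6):13/2):13/4,D:67/4):1/8,G:1/8)
total length: 245/4

BC,PR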